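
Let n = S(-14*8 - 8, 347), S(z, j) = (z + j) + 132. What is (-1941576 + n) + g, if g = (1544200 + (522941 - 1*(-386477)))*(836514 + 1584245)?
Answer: 5939615914845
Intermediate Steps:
S(z, j) = 132 + j + z (S(z, j) = (j + z) + 132 = 132 + j + z)
g = 5939617856062 (g = (1544200 + (522941 + 386477))*2420759 = (1544200 + 909418)*2420759 = 2453618*2420759 = 5939617856062)
n = 359 (n = 132 + 347 + (-14*8 - 8) = 132 + 347 + (-112 - 8) = 132 + 347 - 120 = 359)
(-1941576 + n) + g = (-1941576 + 359) + 5939617856062 = -1941217 + 5939617856062 = 5939615914845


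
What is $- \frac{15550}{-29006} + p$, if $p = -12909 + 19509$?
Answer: $\frac{95727575}{14503} \approx 6600.5$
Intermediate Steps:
$p = 6600$
$- \frac{15550}{-29006} + p = - \frac{15550}{-29006} + 6600 = \left(-15550\right) \left(- \frac{1}{29006}\right) + 6600 = \frac{7775}{14503} + 6600 = \frac{95727575}{14503}$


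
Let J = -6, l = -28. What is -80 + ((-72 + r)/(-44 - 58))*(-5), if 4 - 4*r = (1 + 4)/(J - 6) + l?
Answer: -407015/4896 ≈ -83.132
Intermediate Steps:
r = 389/48 (r = 1 - ((1 + 4)/(-6 - 6) - 28)/4 = 1 - (5/(-12) - 28)/4 = 1 - (5*(-1/12) - 28)/4 = 1 - (-5/12 - 28)/4 = 1 - ¼*(-341/12) = 1 + 341/48 = 389/48 ≈ 8.1042)
-80 + ((-72 + r)/(-44 - 58))*(-5) = -80 + ((-72 + 389/48)/(-44 - 58))*(-5) = -80 - 3067/48/(-102)*(-5) = -80 - 3067/48*(-1/102)*(-5) = -80 + (3067/4896)*(-5) = -80 - 15335/4896 = -407015/4896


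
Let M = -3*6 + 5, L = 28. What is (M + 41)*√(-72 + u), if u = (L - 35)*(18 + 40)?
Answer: 28*I*√478 ≈ 612.17*I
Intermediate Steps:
u = -406 (u = (28 - 35)*(18 + 40) = -7*58 = -406)
M = -13 (M = -18 + 5 = -13)
(M + 41)*√(-72 + u) = (-13 + 41)*√(-72 - 406) = 28*√(-478) = 28*(I*√478) = 28*I*√478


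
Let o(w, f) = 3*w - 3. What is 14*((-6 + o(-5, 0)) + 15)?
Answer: -126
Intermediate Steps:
o(w, f) = -3 + 3*w
14*((-6 + o(-5, 0)) + 15) = 14*((-6 + (-3 + 3*(-5))) + 15) = 14*((-6 + (-3 - 15)) + 15) = 14*((-6 - 18) + 15) = 14*(-24 + 15) = 14*(-9) = -126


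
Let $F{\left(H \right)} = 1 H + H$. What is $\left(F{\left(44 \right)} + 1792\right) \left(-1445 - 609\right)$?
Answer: $-3861520$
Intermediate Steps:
$F{\left(H \right)} = 2 H$ ($F{\left(H \right)} = H + H = 2 H$)
$\left(F{\left(44 \right)} + 1792\right) \left(-1445 - 609\right) = \left(2 \cdot 44 + 1792\right) \left(-1445 - 609\right) = \left(88 + 1792\right) \left(-2054\right) = 1880 \left(-2054\right) = -3861520$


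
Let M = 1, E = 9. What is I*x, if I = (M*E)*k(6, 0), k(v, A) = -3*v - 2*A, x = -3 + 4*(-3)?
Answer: 2430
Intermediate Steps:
x = -15 (x = -3 - 12 = -15)
I = -162 (I = (1*9)*(-3*6 - 2*0) = 9*(-18 + 0) = 9*(-18) = -162)
I*x = -162*(-15) = 2430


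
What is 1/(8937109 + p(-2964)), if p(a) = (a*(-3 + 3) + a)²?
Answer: 1/17722405 ≈ 5.6426e-8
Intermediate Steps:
p(a) = a² (p(a) = (a*0 + a)² = (0 + a)² = a²)
1/(8937109 + p(-2964)) = 1/(8937109 + (-2964)²) = 1/(8937109 + 8785296) = 1/17722405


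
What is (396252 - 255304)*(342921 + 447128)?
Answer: 111355826452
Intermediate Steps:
(396252 - 255304)*(342921 + 447128) = 140948*790049 = 111355826452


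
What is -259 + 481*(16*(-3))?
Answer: -23347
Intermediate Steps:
-259 + 481*(16*(-3)) = -259 + 481*(-48) = -259 - 23088 = -23347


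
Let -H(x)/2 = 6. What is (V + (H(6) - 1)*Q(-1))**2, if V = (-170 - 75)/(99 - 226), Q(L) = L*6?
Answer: 103042801/16129 ≈ 6388.7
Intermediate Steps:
H(x) = -12 (H(x) = -2*6 = -12)
Q(L) = 6*L
V = 245/127 (V = -245/(-127) = -245*(-1/127) = 245/127 ≈ 1.9291)
(V + (H(6) - 1)*Q(-1))**2 = (245/127 + (-12 - 1)*(6*(-1)))**2 = (245/127 - 13*(-6))**2 = (245/127 + 78)**2 = (10151/127)**2 = 103042801/16129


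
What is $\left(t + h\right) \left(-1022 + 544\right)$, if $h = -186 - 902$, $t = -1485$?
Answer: $1229894$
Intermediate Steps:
$h = -1088$ ($h = -186 - 902 = -1088$)
$\left(t + h\right) \left(-1022 + 544\right) = \left(-1485 - 1088\right) \left(-1022 + 544\right) = \left(-2573\right) \left(-478\right) = 1229894$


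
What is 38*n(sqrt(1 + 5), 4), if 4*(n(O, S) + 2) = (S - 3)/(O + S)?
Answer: -361/5 - 19*sqrt(6)/20 ≈ -74.527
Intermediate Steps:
n(O, S) = -2 + (-3 + S)/(4*(O + S)) (n(O, S) = -2 + ((S - 3)/(O + S))/4 = -2 + ((-3 + S)/(O + S))/4 = -2 + (-3 + S)/(4*(O + S)))
38*n(sqrt(1 + 5), 4) = 38*((-3 - 8*sqrt(1 + 5) - 7*4)/(4*(sqrt(1 + 5) + 4))) = 38*((-3 - 8*sqrt(6) - 28)/(4*(sqrt(6) + 4))) = 38*((-31 - 8*sqrt(6))/(4*(4 + sqrt(6)))) = 19*(-31 - 8*sqrt(6))/(2*(4 + sqrt(6)))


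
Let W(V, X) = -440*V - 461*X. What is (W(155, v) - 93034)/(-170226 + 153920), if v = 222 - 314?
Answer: 59411/8153 ≈ 7.2870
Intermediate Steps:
v = -92
W(V, X) = -461*X - 440*V
(W(155, v) - 93034)/(-170226 + 153920) = ((-461*(-92) - 440*155) - 93034)/(-170226 + 153920) = ((42412 - 68200) - 93034)/(-16306) = (-25788 - 93034)*(-1/16306) = -118822*(-1/16306) = 59411/8153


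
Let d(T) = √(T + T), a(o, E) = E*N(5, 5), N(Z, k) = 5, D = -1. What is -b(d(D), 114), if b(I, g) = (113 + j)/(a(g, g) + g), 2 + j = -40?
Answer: -71/684 ≈ -0.10380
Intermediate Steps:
j = -42 (j = -2 - 40 = -42)
a(o, E) = 5*E (a(o, E) = E*5 = 5*E)
d(T) = √2*√T (d(T) = √(2*T) = √2*√T)
b(I, g) = 71/(6*g) (b(I, g) = (113 - 42)/(5*g + g) = 71/((6*g)) = 71*(1/(6*g)) = 71/(6*g))
-b(d(D), 114) = -71/(6*114) = -1*71/684 = -71/684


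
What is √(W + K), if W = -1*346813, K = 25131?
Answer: I*√321682 ≈ 567.17*I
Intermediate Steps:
W = -346813
√(W + K) = √(-346813 + 25131) = √(-321682) = I*√321682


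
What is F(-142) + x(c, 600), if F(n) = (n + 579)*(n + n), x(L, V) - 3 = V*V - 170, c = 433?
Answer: 235725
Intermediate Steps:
x(L, V) = -167 + V² (x(L, V) = 3 + (V*V - 170) = 3 + (V² - 170) = 3 + (-170 + V²) = -167 + V²)
F(n) = 2*n*(579 + n) (F(n) = (579 + n)*(2*n) = 2*n*(579 + n))
F(-142) + x(c, 600) = 2*(-142)*(579 - 142) + (-167 + 600²) = 2*(-142)*437 + (-167 + 360000) = -124108 + 359833 = 235725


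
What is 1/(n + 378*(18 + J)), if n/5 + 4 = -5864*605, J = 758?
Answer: -1/17445292 ≈ -5.7322e-8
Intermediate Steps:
n = -17738620 (n = -20 + 5*(-5864*605) = -20 + 5*(-3547720) = -20 - 17738600 = -17738620)
1/(n + 378*(18 + J)) = 1/(-17738620 + 378*(18 + 758)) = 1/(-17738620 + 378*776) = 1/(-17738620 + 293328) = 1/(-17445292) = -1/17445292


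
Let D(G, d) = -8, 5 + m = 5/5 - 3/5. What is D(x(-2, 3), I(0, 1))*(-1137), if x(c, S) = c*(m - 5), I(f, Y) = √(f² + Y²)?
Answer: 9096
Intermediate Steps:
I(f, Y) = √(Y² + f²)
m = -23/5 (m = -5 + (5/5 - 3/5) = -5 + (5*(⅕) - 3*⅕) = -5 + (1 - ⅗) = -5 + ⅖ = -23/5 ≈ -4.6000)
x(c, S) = -48*c/5 (x(c, S) = c*(-23/5 - 5) = c*(-48/5) = -48*c/5)
D(x(-2, 3), I(0, 1))*(-1137) = -8*(-1137) = 9096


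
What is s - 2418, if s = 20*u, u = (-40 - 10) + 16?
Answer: -3098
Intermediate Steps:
u = -34 (u = -50 + 16 = -34)
s = -680 (s = 20*(-34) = -680)
s - 2418 = -680 - 2418 = -3098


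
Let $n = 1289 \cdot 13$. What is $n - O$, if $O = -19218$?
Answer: $35975$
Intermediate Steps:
$n = 16757$
$n - O = 16757 - -19218 = 16757 + 19218 = 35975$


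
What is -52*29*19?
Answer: -28652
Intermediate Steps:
-52*29*19 = -1508*19 = -28652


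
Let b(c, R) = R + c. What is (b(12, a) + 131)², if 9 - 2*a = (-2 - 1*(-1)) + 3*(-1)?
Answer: 89401/4 ≈ 22350.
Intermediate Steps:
a = 13/2 (a = 9/2 - ((-2 - 1*(-1)) + 3*(-1))/2 = 9/2 - ((-2 + 1) - 3)/2 = 9/2 - (-1 - 3)/2 = 9/2 - ½*(-4) = 9/2 + 2 = 13/2 ≈ 6.5000)
(b(12, a) + 131)² = ((13/2 + 12) + 131)² = (37/2 + 131)² = (299/2)² = 89401/4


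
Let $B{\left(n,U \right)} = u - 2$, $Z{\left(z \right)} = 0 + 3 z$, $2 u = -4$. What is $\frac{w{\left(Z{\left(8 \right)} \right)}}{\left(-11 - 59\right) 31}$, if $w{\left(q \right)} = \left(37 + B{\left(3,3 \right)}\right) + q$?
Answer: $- \frac{57}{2170} \approx -0.026267$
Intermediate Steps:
$u = -2$ ($u = \frac{1}{2} \left(-4\right) = -2$)
$Z{\left(z \right)} = 3 z$
$B{\left(n,U \right)} = -4$ ($B{\left(n,U \right)} = -2 - 2 = -4$)
$w{\left(q \right)} = 33 + q$ ($w{\left(q \right)} = \left(37 - 4\right) + q = 33 + q$)
$\frac{w{\left(Z{\left(8 \right)} \right)}}{\left(-11 - 59\right) 31} = \frac{33 + 3 \cdot 8}{\left(-11 - 59\right) 31} = \frac{33 + 24}{\left(-70\right) 31} = \frac{57}{-2170} = 57 \left(- \frac{1}{2170}\right) = - \frac{57}{2170}$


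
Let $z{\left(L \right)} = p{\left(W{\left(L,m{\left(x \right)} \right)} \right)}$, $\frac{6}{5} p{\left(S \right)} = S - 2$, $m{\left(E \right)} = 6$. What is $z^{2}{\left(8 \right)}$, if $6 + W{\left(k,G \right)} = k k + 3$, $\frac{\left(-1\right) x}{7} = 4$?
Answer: $\frac{87025}{36} \approx 2417.4$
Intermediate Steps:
$x = -28$ ($x = \left(-7\right) 4 = -28$)
$W{\left(k,G \right)} = -3 + k^{2}$ ($W{\left(k,G \right)} = -6 + \left(k k + 3\right) = -6 + \left(k^{2} + 3\right) = -6 + \left(3 + k^{2}\right) = -3 + k^{2}$)
$p{\left(S \right)} = - \frac{5}{3} + \frac{5 S}{6}$ ($p{\left(S \right)} = \frac{5 \left(S - 2\right)}{6} = \frac{5 \left(-2 + S\right)}{6} = - \frac{5}{3} + \frac{5 S}{6}$)
$z{\left(L \right)} = - \frac{25}{6} + \frac{5 L^{2}}{6}$ ($z{\left(L \right)} = - \frac{5}{3} + \frac{5 \left(-3 + L^{2}\right)}{6} = - \frac{5}{3} + \left(- \frac{5}{2} + \frac{5 L^{2}}{6}\right) = - \frac{25}{6} + \frac{5 L^{2}}{6}$)
$z^{2}{\left(8 \right)} = \left(- \frac{25}{6} + \frac{5 \cdot 8^{2}}{6}\right)^{2} = \left(- \frac{25}{6} + \frac{5}{6} \cdot 64\right)^{2} = \left(- \frac{25}{6} + \frac{160}{3}\right)^{2} = \left(\frac{295}{6}\right)^{2} = \frac{87025}{36}$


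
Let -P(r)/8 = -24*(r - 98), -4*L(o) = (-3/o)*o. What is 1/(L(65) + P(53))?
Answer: -4/34557 ≈ -0.00011575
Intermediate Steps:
L(o) = ¾ (L(o) = -(-3/o)*o/4 = -¼*(-3) = ¾)
P(r) = -18816 + 192*r (P(r) = -(-192)*(r - 98) = -(-192)*(-98 + r) = -8*(2352 - 24*r) = -18816 + 192*r)
1/(L(65) + P(53)) = 1/(¾ + (-18816 + 192*53)) = 1/(¾ + (-18816 + 10176)) = 1/(¾ - 8640) = 1/(-34557/4) = -4/34557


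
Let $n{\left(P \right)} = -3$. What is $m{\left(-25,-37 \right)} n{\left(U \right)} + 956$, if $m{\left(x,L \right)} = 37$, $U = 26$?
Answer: $845$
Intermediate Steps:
$m{\left(-25,-37 \right)} n{\left(U \right)} + 956 = 37 \left(-3\right) + 956 = -111 + 956 = 845$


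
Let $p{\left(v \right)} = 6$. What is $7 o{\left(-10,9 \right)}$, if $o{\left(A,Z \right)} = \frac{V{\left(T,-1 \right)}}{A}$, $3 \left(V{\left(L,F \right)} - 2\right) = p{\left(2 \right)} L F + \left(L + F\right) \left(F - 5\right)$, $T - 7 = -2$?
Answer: $\frac{56}{5} \approx 11.2$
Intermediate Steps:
$T = 5$ ($T = 7 - 2 = 5$)
$V{\left(L,F \right)} = 2 + 2 F L + \frac{\left(-5 + F\right) \left(F + L\right)}{3}$ ($V{\left(L,F \right)} = 2 + \frac{6 L F + \left(L + F\right) \left(F - 5\right)}{3} = 2 + \frac{6 F L + \left(F + L\right) \left(-5 + F\right)}{3} = 2 + \frac{6 F L + \left(-5 + F\right) \left(F + L\right)}{3} = 2 + \frac{\left(-5 + F\right) \left(F + L\right) + 6 F L}{3} = 2 + \left(2 F L + \frac{\left(-5 + F\right) \left(F + L\right)}{3}\right) = 2 + 2 F L + \frac{\left(-5 + F\right) \left(F + L\right)}{3}$)
$o{\left(A,Z \right)} = - \frac{16}{A}$ ($o{\left(A,Z \right)} = \frac{2 - - \frac{5}{3} - \frac{25}{3} + \frac{\left(-1\right)^{2}}{3} + \frac{7}{3} \left(-1\right) 5}{A} = \frac{2 + \frac{5}{3} - \frac{25}{3} + \frac{1}{3} \cdot 1 - \frac{35}{3}}{A} = \frac{2 + \frac{5}{3} - \frac{25}{3} + \frac{1}{3} - \frac{35}{3}}{A} = - \frac{16}{A}$)
$7 o{\left(-10,9 \right)} = 7 \left(- \frac{16}{-10}\right) = 7 \left(\left(-16\right) \left(- \frac{1}{10}\right)\right) = 7 \cdot \frac{8}{5} = \frac{56}{5}$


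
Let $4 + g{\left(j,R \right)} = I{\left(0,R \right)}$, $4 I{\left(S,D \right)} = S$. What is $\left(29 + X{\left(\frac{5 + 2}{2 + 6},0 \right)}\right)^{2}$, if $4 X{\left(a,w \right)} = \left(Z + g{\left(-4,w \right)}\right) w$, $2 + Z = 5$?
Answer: $841$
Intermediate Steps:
$Z = 3$ ($Z = -2 + 5 = 3$)
$I{\left(S,D \right)} = \frac{S}{4}$
$g{\left(j,R \right)} = -4$ ($g{\left(j,R \right)} = -4 + \frac{1}{4} \cdot 0 = -4 + 0 = -4$)
$X{\left(a,w \right)} = - \frac{w}{4}$ ($X{\left(a,w \right)} = \frac{\left(3 - 4\right) w}{4} = \frac{\left(-1\right) w}{4} = - \frac{w}{4}$)
$\left(29 + X{\left(\frac{5 + 2}{2 + 6},0 \right)}\right)^{2} = \left(29 - 0\right)^{2} = \left(29 + 0\right)^{2} = 29^{2} = 841$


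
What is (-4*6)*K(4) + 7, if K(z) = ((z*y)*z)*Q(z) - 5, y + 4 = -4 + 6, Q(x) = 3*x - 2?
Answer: 7807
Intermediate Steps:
Q(x) = -2 + 3*x
y = -2 (y = -4 + (-4 + 6) = -4 + 2 = -2)
K(z) = -5 - 2*z**2*(-2 + 3*z) (K(z) = ((z*(-2))*z)*(-2 + 3*z) - 5 = ((-2*z)*z)*(-2 + 3*z) - 5 = (-2*z**2)*(-2 + 3*z) - 5 = -2*z**2*(-2 + 3*z) - 5 = -5 - 2*z**2*(-2 + 3*z))
(-4*6)*K(4) + 7 = (-4*6)*(-5 + 4**2*(4 - 6*4)) + 7 = -24*(-5 + 16*(4 - 24)) + 7 = -24*(-5 + 16*(-20)) + 7 = -24*(-5 - 320) + 7 = -24*(-325) + 7 = 7800 + 7 = 7807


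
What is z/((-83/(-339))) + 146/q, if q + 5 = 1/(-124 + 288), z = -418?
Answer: -118041290/67977 ≈ -1736.5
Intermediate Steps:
q = -819/164 (q = -5 + 1/(-124 + 288) = -5 + 1/164 = -819/164 ≈ -4.9939)
z/((-83/(-339))) + 146/q = -418/((-83/(-339))) + 146/(-819/164) = -418/((-83*(-1/339))) + 146*(-164/819) = -418/83/339 - 23944/819 = -418*339/83 - 23944/819 = -141702/83 - 23944/819 = -118041290/67977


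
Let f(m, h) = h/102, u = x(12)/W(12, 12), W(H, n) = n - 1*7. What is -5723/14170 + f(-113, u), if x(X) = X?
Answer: -91623/240890 ≈ -0.38035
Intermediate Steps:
W(H, n) = -7 + n (W(H, n) = n - 7 = -7 + n)
u = 12/5 (u = 12/(-7 + 12) = 12/5 ≈ 2.4000)
f(m, h) = h/102 (f(m, h) = h*(1/102) = h/102)
-5723/14170 + f(-113, u) = -5723/14170 + (1/102)*(12/5) = -5723*1/14170 + 2/85 = -5723/14170 + 2/85 = -91623/240890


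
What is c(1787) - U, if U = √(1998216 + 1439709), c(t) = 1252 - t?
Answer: -535 - 5*√137517 ≈ -2389.2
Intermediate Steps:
U = 5*√137517 (U = √3437925 = 5*√137517 ≈ 1854.2)
c(1787) - U = (1252 - 1*1787) - 5*√137517 = (1252 - 1787) - 5*√137517 = -535 - 5*√137517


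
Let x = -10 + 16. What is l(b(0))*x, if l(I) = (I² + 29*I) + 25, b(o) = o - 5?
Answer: -570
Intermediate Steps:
b(o) = -5 + o
x = 6
l(I) = 25 + I² + 29*I
l(b(0))*x = (25 + (-5 + 0)² + 29*(-5 + 0))*6 = (25 + (-5)² + 29*(-5))*6 = (25 + 25 - 145)*6 = -95*6 = -570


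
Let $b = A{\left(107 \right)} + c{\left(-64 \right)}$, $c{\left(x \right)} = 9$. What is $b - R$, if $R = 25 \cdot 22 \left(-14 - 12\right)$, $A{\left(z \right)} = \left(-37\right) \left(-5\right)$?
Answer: $14494$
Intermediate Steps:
$A{\left(z \right)} = 185$
$R = -14300$ ($R = 550 \left(-14 - 12\right) = 550 \left(-26\right) = -14300$)
$b = 194$ ($b = 185 + 9 = 194$)
$b - R = 194 - -14300 = 194 + 14300 = 14494$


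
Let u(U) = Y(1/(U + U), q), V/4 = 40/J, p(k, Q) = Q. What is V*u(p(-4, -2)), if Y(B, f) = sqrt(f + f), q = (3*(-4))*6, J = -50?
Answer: -192*I/5 ≈ -38.4*I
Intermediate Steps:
q = -72 (q = -12*6 = -72)
V = -16/5 (V = 4*(40/(-50)) = 4*(40*(-1/50)) = 4*(-4/5) = -16/5 ≈ -3.2000)
Y(B, f) = sqrt(2)*sqrt(f) (Y(B, f) = sqrt(2*f) = sqrt(2)*sqrt(f))
u(U) = 12*I (u(U) = sqrt(2)*sqrt(-72) = sqrt(2)*(6*I*sqrt(2)) = 12*I)
V*u(p(-4, -2)) = -192*I/5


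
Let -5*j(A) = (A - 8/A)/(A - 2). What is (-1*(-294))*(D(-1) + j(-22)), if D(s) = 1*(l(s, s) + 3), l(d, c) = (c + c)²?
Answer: 220549/110 ≈ 2005.0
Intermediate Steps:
l(d, c) = 4*c² (l(d, c) = (2*c)² = 4*c²)
D(s) = 3 + 4*s² (D(s) = 1*(4*s² + 3) = 1*(3 + 4*s²) = 3 + 4*s²)
j(A) = -(A - 8/A)/(5*(-2 + A)) (j(A) = -(A - 8/A)/(5*(A - 2)) = -(A - 8/A)/(5*(-2 + A)))
(-1*(-294))*(D(-1) + j(-22)) = (-1*(-294))*((3 + 4*(-1)²) + (⅕)*(8 - 1*(-22)²)/(-22*(-2 - 22))) = 294*((3 + 4*1) + (⅕)*(-1/22)*(8 - 1*484)/(-24)) = 294*((3 + 4) + (⅕)*(-1/22)*(-1/24)*(8 - 484)) = 294*(7 + (⅕)*(-1/22)*(-1/24)*(-476)) = 294*(7 - 119/660) = 294*(4501/660) = 220549/110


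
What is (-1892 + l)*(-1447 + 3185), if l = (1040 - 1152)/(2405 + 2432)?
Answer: -2272240344/691 ≈ -3.2883e+6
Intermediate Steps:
l = -16/691 (l = -112/4837 = -112*1/4837 = -16/691 ≈ -0.023155)
(-1892 + l)*(-1447 + 3185) = (-1892 - 16/691)*(-1447 + 3185) = -1307388/691*1738 = -2272240344/691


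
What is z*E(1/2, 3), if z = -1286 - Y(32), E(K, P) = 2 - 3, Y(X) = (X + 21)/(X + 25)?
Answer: 73355/57 ≈ 1286.9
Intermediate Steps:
Y(X) = (21 + X)/(25 + X)
E(K, P) = -1
z = -73355/57 (z = -1286 - (21 + 32)/(25 + 32) = -1286 - 53/57 = -73355/57 ≈ -1286.9)
z*E(1/2, 3) = -73355/57*(-1) = 73355/57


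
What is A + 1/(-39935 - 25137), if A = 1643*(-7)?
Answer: -748393073/65072 ≈ -11501.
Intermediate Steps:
A = -11501
A + 1/(-39935 - 25137) = -11501 + 1/(-39935 - 25137) = -11501 + 1/(-65072) = -11501 - 1/65072 = -748393073/65072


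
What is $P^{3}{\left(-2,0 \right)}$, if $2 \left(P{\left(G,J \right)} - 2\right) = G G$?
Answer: $64$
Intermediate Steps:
$P{\left(G,J \right)} = 2 + \frac{G^{2}}{2}$ ($P{\left(G,J \right)} = 2 + \frac{G G}{2} = 2 + \frac{G^{2}}{2}$)
$P^{3}{\left(-2,0 \right)} = \left(2 + \frac{\left(-2\right)^{2}}{2}\right)^{3} = \left(2 + \frac{1}{2} \cdot 4\right)^{3} = \left(2 + 2\right)^{3} = 4^{3} = 64$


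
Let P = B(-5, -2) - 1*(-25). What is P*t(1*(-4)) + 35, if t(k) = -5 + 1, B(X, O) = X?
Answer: -45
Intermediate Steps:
P = 20 (P = -5 - 1*(-25) = -5 + 25 = 20)
t(k) = -4
P*t(1*(-4)) + 35 = 20*(-4) + 35 = -80 + 35 = -45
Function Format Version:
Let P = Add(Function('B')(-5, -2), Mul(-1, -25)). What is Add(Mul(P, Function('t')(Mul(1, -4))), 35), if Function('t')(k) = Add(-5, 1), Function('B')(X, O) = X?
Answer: -45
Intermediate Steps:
P = 20 (P = Add(-5, Mul(-1, -25)) = Add(-5, 25) = 20)
Function('t')(k) = -4
Add(Mul(P, Function('t')(Mul(1, -4))), 35) = Add(Mul(20, -4), 35) = Add(-80, 35) = -45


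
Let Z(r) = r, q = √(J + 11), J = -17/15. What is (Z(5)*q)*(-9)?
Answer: -6*√555 ≈ -141.35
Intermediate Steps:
J = -17/15 (J = -17*1/15 = -17/15 ≈ -1.1333)
q = 2*√555/15 (q = √(-17/15 + 11) = √(148/15) = 2*√555/15 ≈ 3.1411)
(Z(5)*q)*(-9) = (5*(2*√555/15))*(-9) = (2*√555/3)*(-9) = -6*√555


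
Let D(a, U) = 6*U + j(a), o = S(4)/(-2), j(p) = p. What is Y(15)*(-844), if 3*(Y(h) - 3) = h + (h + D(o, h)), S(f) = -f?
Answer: -110564/3 ≈ -36855.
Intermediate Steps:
o = 2 (o = -1*4/(-2) = -4*(-1/2) = 2)
D(a, U) = a + 6*U (D(a, U) = 6*U + a = a + 6*U)
Y(h) = 11/3 + 8*h/3 (Y(h) = 3 + (h + (h + (2 + 6*h)))/3 = 3 + (h + (2 + 7*h))/3 = 3 + (2 + 8*h)/3 = 3 + (2/3 + 8*h/3) = 11/3 + 8*h/3)
Y(15)*(-844) = (11/3 + (8/3)*15)*(-844) = (11/3 + 40)*(-844) = (131/3)*(-844) = -110564/3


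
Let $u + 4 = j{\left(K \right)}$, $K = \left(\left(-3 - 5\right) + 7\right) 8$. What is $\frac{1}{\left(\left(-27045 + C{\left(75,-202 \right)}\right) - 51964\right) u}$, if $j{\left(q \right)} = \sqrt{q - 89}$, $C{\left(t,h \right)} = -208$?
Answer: $\frac{4}{8951521} + \frac{i \sqrt{97}}{8951521} \approx 4.4685 \cdot 10^{-7} + 1.1002 \cdot 10^{-6} i$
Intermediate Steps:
$K = -8$ ($K = \left(\left(-3 - 5\right) + 7\right) 8 = \left(-8 + 7\right) 8 = \left(-1\right) 8 = -8$)
$j{\left(q \right)} = \sqrt{-89 + q}$
$u = -4 + i \sqrt{97}$ ($u = -4 + \sqrt{-89 - 8} = -4 + \sqrt{-97} = -4 + i \sqrt{97} \approx -4.0 + 9.8489 i$)
$\frac{1}{\left(\left(-27045 + C{\left(75,-202 \right)}\right) - 51964\right) u} = \frac{1}{\left(\left(-27045 - 208\right) - 51964\right) \left(-4 + i \sqrt{97}\right)} = \frac{1}{\left(-27253 - 51964\right) \left(-4 + i \sqrt{97}\right)} = \frac{1}{\left(-79217\right) \left(-4 + i \sqrt{97}\right)} = - \frac{1}{79217 \left(-4 + i \sqrt{97}\right)}$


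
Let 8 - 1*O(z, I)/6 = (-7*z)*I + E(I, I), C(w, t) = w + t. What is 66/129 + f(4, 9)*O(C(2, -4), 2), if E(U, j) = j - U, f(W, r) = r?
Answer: -46418/43 ≈ -1079.5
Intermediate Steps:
C(w, t) = t + w
O(z, I) = 48 + 42*I*z (O(z, I) = 48 - 6*((-7*z)*I + (I - I)) = 48 - 6*(-7*I*z + 0) = 48 - (-42)*I*z = 48 + 42*I*z)
66/129 + f(4, 9)*O(C(2, -4), 2) = 66/129 + 9*(48 + 42*2*(-4 + 2)) = 66*(1/129) + 9*(48 + 42*2*(-2)) = 22/43 + 9*(48 - 168) = 22/43 + 9*(-120) = 22/43 - 1080 = -46418/43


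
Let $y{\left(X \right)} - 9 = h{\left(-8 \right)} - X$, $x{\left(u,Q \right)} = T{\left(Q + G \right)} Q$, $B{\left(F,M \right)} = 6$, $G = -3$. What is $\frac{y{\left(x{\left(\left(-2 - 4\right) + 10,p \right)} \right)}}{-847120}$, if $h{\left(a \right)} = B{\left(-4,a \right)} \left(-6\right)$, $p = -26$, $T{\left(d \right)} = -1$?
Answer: $\frac{53}{847120} \approx 6.2565 \cdot 10^{-5}$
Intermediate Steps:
$x{\left(u,Q \right)} = - Q$
$h{\left(a \right)} = -36$ ($h{\left(a \right)} = 6 \left(-6\right) = -36$)
$y{\left(X \right)} = -27 - X$ ($y{\left(X \right)} = 9 - \left(36 + X\right) = -27 - X$)
$\frac{y{\left(x{\left(\left(-2 - 4\right) + 10,p \right)} \right)}}{-847120} = \frac{-27 - \left(-1\right) \left(-26\right)}{-847120} = \left(-27 - 26\right) \left(- \frac{1}{847120}\right) = \left(-53\right) \left(- \frac{1}{847120}\right) = \frac{53}{847120}$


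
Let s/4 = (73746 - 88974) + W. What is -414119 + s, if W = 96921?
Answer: -87347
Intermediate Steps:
s = 326772 (s = 4*((73746 - 88974) + 96921) = 4*(-15228 + 96921) = 4*81693 = 326772)
-414119 + s = -414119 + 326772 = -87347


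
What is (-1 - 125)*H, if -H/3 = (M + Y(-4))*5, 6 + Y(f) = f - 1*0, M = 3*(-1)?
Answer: -24570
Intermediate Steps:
M = -3
Y(f) = -6 + f (Y(f) = -6 + (f - 1*0) = -6 + (f + 0) = -6 + f)
H = 195 (H = -3*(-3 + (-6 - 4))*5 = -3*(-3 - 10)*5 = -(-39)*5 = -3*(-65) = 195)
(-1 - 125)*H = (-1 - 125)*195 = -126*195 = -24570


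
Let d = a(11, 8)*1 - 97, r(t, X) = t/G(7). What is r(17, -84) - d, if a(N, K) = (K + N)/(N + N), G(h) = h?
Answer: 15179/154 ≈ 98.565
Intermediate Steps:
a(N, K) = (K + N)/(2*N) (a(N, K) = (K + N)/((2*N)) = (K + N)*(1/(2*N)) = (K + N)/(2*N))
r(t, X) = t/7
d = -2115/22 (d = ((½)*(8 + 11)/11)*1 - 97 = ((½)*(1/11)*19)*1 - 97 = (19/22)*1 - 97 = 19/22 - 97 = -2115/22 ≈ -96.136)
r(17, -84) - d = (⅐)*17 - 1*(-2115/22) = 17/7 + 2115/22 = 15179/154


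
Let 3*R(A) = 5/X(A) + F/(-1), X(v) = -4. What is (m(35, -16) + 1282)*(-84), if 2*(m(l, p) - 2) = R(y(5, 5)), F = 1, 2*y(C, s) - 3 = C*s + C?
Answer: -215649/2 ≈ -1.0782e+5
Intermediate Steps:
y(C, s) = 3/2 + C/2 + C*s/2 (y(C, s) = 3/2 + (C*s + C)/2 = 3/2 + (C + C*s)/2 = 3/2 + (C/2 + C*s/2) = 3/2 + C/2 + C*s/2)
R(A) = -¾ (R(A) = (5/(-4) + 1/(-1))/3 = (5*(-¼) + 1*(-1))/3 = (-5/4 - 1)/3 = (⅓)*(-9/4) = -¾)
m(l, p) = 13/8 (m(l, p) = 2 + (½)*(-¾) = 2 - 3/8 = 13/8)
(m(35, -16) + 1282)*(-84) = (13/8 + 1282)*(-84) = (10269/8)*(-84) = -215649/2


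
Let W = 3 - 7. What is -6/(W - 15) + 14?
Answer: 272/19 ≈ 14.316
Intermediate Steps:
W = -4
-6/(W - 15) + 14 = -6/(-4 - 15) + 14 = -6/(-19) + 14 = -1/19*(-6) + 14 = 6/19 + 14 = 272/19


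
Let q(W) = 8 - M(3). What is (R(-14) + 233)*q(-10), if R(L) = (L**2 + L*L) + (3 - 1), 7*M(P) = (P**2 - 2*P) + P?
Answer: 31350/7 ≈ 4478.6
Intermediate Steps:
M(P) = -P/7 + P**2/7 (M(P) = ((P**2 - 2*P) + P)/7 = (P**2 - P)/7 = -P/7 + P**2/7)
R(L) = 2 + 2*L**2 (R(L) = (L**2 + L**2) + 2 = 2*L**2 + 2 = 2 + 2*L**2)
q(W) = 50/7 (q(W) = 8 - 3*(-1 + 3)/7 = 8 - 3*2/7 = 8 - 1*6/7 = 8 - 6/7 = 50/7)
(R(-14) + 233)*q(-10) = ((2 + 2*(-14)**2) + 233)*(50/7) = ((2 + 2*196) + 233)*(50/7) = ((2 + 392) + 233)*(50/7) = (394 + 233)*(50/7) = 627*(50/7) = 31350/7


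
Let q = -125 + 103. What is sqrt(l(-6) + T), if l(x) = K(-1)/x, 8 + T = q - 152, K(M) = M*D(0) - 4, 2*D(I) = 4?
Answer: I*sqrt(181) ≈ 13.454*I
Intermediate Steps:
D(I) = 2 (D(I) = (1/2)*4 = 2)
q = -22
K(M) = -4 + 2*M (K(M) = M*2 - 4 = 2*M - 4 = -4 + 2*M)
T = -182 (T = -8 + (-22 - 152) = -8 - 174 = -182)
l(x) = -6/x (l(x) = (-4 + 2*(-1))/x = (-4 - 2)/x = -6/x)
sqrt(l(-6) + T) = sqrt(-6/(-6) - 182) = sqrt(-6*(-1/6) - 182) = sqrt(1 - 182) = sqrt(-181) = I*sqrt(181)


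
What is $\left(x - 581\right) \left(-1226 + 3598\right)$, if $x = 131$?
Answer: $-1067400$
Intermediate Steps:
$\left(x - 581\right) \left(-1226 + 3598\right) = \left(131 - 581\right) \left(-1226 + 3598\right) = \left(-450\right) 2372 = -1067400$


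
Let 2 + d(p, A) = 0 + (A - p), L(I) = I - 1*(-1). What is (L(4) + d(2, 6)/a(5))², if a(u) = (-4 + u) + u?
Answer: 256/9 ≈ 28.444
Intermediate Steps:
L(I) = 1 + I (L(I) = I + 1 = 1 + I)
a(u) = -4 + 2*u
d(p, A) = -2 + A - p (d(p, A) = -2 + (0 + (A - p)) = -2 + (A - p) = -2 + A - p)
(L(4) + d(2, 6)/a(5))² = ((1 + 4) + (-2 + 6 - 1*2)/(-4 + 2*5))² = (5 + (-2 + 6 - 2)/(-4 + 10))² = (5 + 2/6)² = (5 + 2*(⅙))² = (5 + ⅓)² = (16/3)² = 256/9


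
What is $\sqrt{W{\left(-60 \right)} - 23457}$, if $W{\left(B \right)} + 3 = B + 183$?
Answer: $3 i \sqrt{2593} \approx 152.76 i$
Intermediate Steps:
$W{\left(B \right)} = 180 + B$ ($W{\left(B \right)} = -3 + \left(B + 183\right) = -3 + \left(183 + B\right) = 180 + B$)
$\sqrt{W{\left(-60 \right)} - 23457} = \sqrt{\left(180 - 60\right) - 23457} = \sqrt{120 - 23457} = \sqrt{-23337} = 3 i \sqrt{2593}$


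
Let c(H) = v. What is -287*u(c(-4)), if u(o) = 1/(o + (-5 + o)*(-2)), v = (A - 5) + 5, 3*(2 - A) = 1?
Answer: -861/25 ≈ -34.440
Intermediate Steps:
A = 5/3 (A = 2 - ⅓*1 = 2 - ⅓ = 5/3 ≈ 1.6667)
v = 5/3 (v = (5/3 - 5) + 5 = -10/3 + 5 = 5/3 ≈ 1.6667)
c(H) = 5/3
u(o) = 1/(10 - o) (u(o) = 1/(o + (10 - 2*o)) = 1/(10 - o))
-287*u(c(-4)) = -(-287)/(-10 + 5/3) = -(-287)/(-25/3) = -(-287)*(-3)/25 = -287*3/25 = -861/25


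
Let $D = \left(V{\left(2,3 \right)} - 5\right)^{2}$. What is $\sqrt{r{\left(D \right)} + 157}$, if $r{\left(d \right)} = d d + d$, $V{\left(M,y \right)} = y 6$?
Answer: $\sqrt{28887} \approx 169.96$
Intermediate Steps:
$V{\left(M,y \right)} = 6 y$
$D = 169$ ($D = \left(6 \cdot 3 - 5\right)^{2} = \left(18 - 5\right)^{2} = 13^{2} = 169$)
$r{\left(d \right)} = d + d^{2}$ ($r{\left(d \right)} = d^{2} + d = d + d^{2}$)
$\sqrt{r{\left(D \right)} + 157} = \sqrt{169 \left(1 + 169\right) + 157} = \sqrt{169 \cdot 170 + 157} = \sqrt{28730 + 157} = \sqrt{28887}$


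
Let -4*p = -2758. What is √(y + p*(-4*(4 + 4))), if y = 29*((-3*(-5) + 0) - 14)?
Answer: I*√22035 ≈ 148.44*I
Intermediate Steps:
p = 1379/2 (p = -¼*(-2758) = 1379/2 ≈ 689.50)
y = 29 (y = 29*((15 + 0) - 14) = 29*(15 - 14) = 29*1 = 29)
√(y + p*(-4*(4 + 4))) = √(29 + 1379*(-4*(4 + 4))/2) = √(29 + 1379*(-4*8)/2) = √(29 + (1379/2)*(-32)) = √(29 - 22064) = √(-22035) = I*√22035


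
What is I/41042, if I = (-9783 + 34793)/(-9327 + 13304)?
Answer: 305/1990537 ≈ 0.00015322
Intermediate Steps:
I = 610/97 (I = 25010/3977 = 25010*(1/3977) = 610/97 ≈ 6.2887)
I/41042 = (610/97)/41042 = (610/97)*(1/41042) = 305/1990537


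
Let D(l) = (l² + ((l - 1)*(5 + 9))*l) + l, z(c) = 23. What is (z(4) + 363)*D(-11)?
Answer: 755788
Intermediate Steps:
D(l) = l + l² + l*(-14 + 14*l) (D(l) = (l² + ((-1 + l)*14)*l) + l = (l² + (-14 + 14*l)*l) + l = (l² + l*(-14 + 14*l)) + l = l + l² + l*(-14 + 14*l))
(z(4) + 363)*D(-11) = (23 + 363)*(-11*(-13 + 15*(-11))) = 386*(-11*(-13 - 165)) = 386*(-11*(-178)) = 386*1958 = 755788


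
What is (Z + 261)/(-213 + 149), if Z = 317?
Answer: -289/32 ≈ -9.0313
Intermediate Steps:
(Z + 261)/(-213 + 149) = (317 + 261)/(-213 + 149) = 578/(-64) = 578*(-1/64) = -289/32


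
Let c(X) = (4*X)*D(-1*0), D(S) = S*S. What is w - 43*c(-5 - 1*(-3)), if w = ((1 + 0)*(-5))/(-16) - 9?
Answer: -139/16 ≈ -8.6875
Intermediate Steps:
D(S) = S**2
c(X) = 0 (c(X) = (4*X)*(-1*0)**2 = (4*X)*0**2 = (4*X)*0 = 0)
w = -139/16 (w = (1*(-5))*(-1/16) - 9 = -5*(-1/16) - 9 = 5/16 - 9 = -139/16 ≈ -8.6875)
w - 43*c(-5 - 1*(-3)) = -139/16 - 43*0 = -139/16 + 0 = -139/16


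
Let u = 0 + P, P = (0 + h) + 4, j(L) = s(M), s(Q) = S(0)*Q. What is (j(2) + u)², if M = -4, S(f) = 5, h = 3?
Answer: 169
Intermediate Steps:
s(Q) = 5*Q
j(L) = -20 (j(L) = 5*(-4) = -20)
P = 7 (P = (0 + 3) + 4 = 3 + 4 = 7)
u = 7 (u = 0 + 7 = 7)
(j(2) + u)² = (-20 + 7)² = (-13)² = 169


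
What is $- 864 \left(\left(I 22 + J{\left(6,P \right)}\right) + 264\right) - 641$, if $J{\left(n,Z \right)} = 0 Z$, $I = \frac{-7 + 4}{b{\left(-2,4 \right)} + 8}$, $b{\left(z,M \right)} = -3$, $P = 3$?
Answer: $- \frac{1086661}{5} \approx -2.1733 \cdot 10^{5}$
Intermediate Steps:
$I = - \frac{3}{5}$ ($I = \frac{-7 + 4}{-3 + 8} = - \frac{3}{5} \approx -0.6$)
$J{\left(n,Z \right)} = 0$
$- 864 \left(\left(I 22 + J{\left(6,P \right)}\right) + 264\right) - 641 = - 864 \left(\left(\left(- \frac{3}{5}\right) 22 + 0\right) + 264\right) - 641 = - 864 \left(\left(- \frac{66}{5} + 0\right) + 264\right) - 641 = - 864 \left(- \frac{66}{5} + 264\right) - 641 = \left(-864\right) \frac{1254}{5} - 641 = - \frac{1083456}{5} - 641 = - \frac{1086661}{5}$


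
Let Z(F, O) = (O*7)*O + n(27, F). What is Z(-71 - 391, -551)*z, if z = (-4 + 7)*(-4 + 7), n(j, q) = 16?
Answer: 19127007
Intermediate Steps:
Z(F, O) = 16 + 7*O² (Z(F, O) = (O*7)*O + 16 = (7*O)*O + 16 = 7*O² + 16 = 16 + 7*O²)
z = 9 (z = 3*3 = 9)
Z(-71 - 391, -551)*z = (16 + 7*(-551)²)*9 = (16 + 7*303601)*9 = (16 + 2125207)*9 = 2125223*9 = 19127007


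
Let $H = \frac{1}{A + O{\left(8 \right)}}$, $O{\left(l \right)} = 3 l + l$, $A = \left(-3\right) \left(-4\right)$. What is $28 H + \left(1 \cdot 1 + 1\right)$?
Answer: $\frac{29}{11} \approx 2.6364$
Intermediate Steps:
$A = 12$
$O{\left(l \right)} = 4 l$
$H = \frac{1}{44}$ ($H = \frac{1}{12 + 4 \cdot 8} = \frac{1}{12 + 32} = \frac{1}{44} \approx 0.022727$)
$28 H + \left(1 \cdot 1 + 1\right) = 28 \cdot \frac{1}{44} + \left(1 \cdot 1 + 1\right) = \frac{7}{11} + \left(1 + 1\right) = \frac{7}{11} + 2 = \frac{29}{11}$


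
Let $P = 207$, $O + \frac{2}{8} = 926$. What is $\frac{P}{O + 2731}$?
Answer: $\frac{828}{14627} \approx 0.056608$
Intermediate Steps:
$O = \frac{3703}{4}$ ($O = - \frac{1}{4} + 926 = \frac{3703}{4} \approx 925.75$)
$\frac{P}{O + 2731} = \frac{1}{\frac{3703}{4} + 2731} \cdot 207 = \frac{1}{\frac{14627}{4}} \cdot 207 = \frac{4}{14627} \cdot 207 = \frac{828}{14627}$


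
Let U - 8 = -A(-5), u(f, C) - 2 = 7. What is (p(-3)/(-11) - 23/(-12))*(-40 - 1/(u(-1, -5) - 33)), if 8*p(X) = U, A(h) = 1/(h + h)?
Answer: -4619503/63360 ≈ -72.909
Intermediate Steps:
u(f, C) = 9 (u(f, C) = 2 + 7 = 9)
A(h) = 1/(2*h)
U = 81/10 (U = 8 - 1/(2*(-5)) = 8 - (-1)/(2*5) = 8 - 1*(-⅒) = 8 + ⅒ = 81/10 ≈ 8.1000)
p(X) = 81/80 (p(X) = (⅛)*(81/10) = 81/80)
(p(-3)/(-11) - 23/(-12))*(-40 - 1/(u(-1, -5) - 33)) = ((81/80)/(-11) - 23/(-12))*(-40 - 1/(9 - 33)) = ((81/80)*(-1/11) - 23*(-1/12))*(-40 - 1/(-24)) = (-81/880 + 23/12)*(-40 - 1*(-1/24)) = 4817*(-40 + 1/24)/2640 = (4817/2640)*(-959/24) = -4619503/63360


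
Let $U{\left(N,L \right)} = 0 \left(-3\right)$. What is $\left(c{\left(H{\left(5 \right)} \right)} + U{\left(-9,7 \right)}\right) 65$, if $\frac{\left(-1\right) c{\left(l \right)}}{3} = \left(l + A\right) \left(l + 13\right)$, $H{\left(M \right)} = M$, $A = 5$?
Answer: $-35100$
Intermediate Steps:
$c{\left(l \right)} = - 3 \left(5 + l\right) \left(13 + l\right)$ ($c{\left(l \right)} = - 3 \left(l + 5\right) \left(l + 13\right) = - 3 \left(5 + l\right) \left(13 + l\right)$)
$U{\left(N,L \right)} = 0$
$\left(c{\left(H{\left(5 \right)} \right)} + U{\left(-9,7 \right)}\right) 65 = \left(\left(-195 - 270 - 3 \cdot 5^{2}\right) + 0\right) 65 = \left(\left(-195 - 270 - 75\right) + 0\right) 65 = \left(-540 + 0\right) 65 = \left(-540\right) 65 = -35100$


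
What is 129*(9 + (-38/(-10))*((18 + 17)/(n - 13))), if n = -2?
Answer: 86/5 ≈ 17.200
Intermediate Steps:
129*(9 + (-38/(-10))*((18 + 17)/(n - 13))) = 129*(9 + (-38/(-10))*((18 + 17)/(-2 - 13))) = 129*(9 + (-38*(-⅒))*(35/(-15))) = 129*(9 + 19*(35*(-1/15))/5) = 129*(9 + (19/5)*(-7/3)) = 129*(9 - 133/15) = 129*(2/15) = 86/5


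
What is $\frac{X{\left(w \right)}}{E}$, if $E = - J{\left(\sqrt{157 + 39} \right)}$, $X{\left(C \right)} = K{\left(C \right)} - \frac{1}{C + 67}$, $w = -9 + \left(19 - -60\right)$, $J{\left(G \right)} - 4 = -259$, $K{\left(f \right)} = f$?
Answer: $\frac{9589}{34935} \approx 0.27448$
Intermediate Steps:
$J{\left(G \right)} = -255$ ($J{\left(G \right)} = 4 - 259 = -255$)
$w = 70$ ($w = -9 + \left(19 + 60\right) = -9 + 79 = 70$)
$X{\left(C \right)} = C - \frac{1}{67 + C}$ ($X{\left(C \right)} = C - \frac{1}{C + 67} = C - \frac{1}{67 + C}$)
$E = 255$ ($E = \left(-1\right) \left(-255\right) = 255$)
$\frac{X{\left(w \right)}}{E} = \frac{\frac{1}{67 + 70} \left(-1 + 70^{2} + 67 \cdot 70\right)}{255} = \frac{-1 + 4900 + 4690}{137} \cdot \frac{1}{255} = \frac{1}{137} \cdot 9589 \cdot \frac{1}{255} = \frac{9589}{137} \cdot \frac{1}{255} = \frac{9589}{34935}$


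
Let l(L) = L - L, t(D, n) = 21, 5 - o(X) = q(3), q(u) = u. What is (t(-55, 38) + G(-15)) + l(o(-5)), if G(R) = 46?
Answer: 67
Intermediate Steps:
o(X) = 2 (o(X) = 5 - 1*3 = 5 - 3 = 2)
l(L) = 0
(t(-55, 38) + G(-15)) + l(o(-5)) = (21 + 46) + 0 = 67 + 0 = 67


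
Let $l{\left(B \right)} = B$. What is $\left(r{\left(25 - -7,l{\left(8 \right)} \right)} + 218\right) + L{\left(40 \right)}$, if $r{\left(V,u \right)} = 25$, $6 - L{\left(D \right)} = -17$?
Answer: $266$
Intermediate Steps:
$L{\left(D \right)} = 23$ ($L{\left(D \right)} = 6 - -17 = 6 + 17 = 23$)
$\left(r{\left(25 - -7,l{\left(8 \right)} \right)} + 218\right) + L{\left(40 \right)} = \left(25 + 218\right) + 23 = 243 + 23 = 266$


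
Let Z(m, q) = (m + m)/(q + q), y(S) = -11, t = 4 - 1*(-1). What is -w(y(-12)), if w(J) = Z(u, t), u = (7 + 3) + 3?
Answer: -13/5 ≈ -2.6000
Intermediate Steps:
t = 5 (t = 4 + 1 = 5)
u = 13 (u = 10 + 3 = 13)
Z(m, q) = m/q (Z(m, q) = (2*m)/((2*q)) = (2*m)*(1/(2*q)) = m/q)
w(J) = 13/5
-w(y(-12)) = -1*13/5 = -13/5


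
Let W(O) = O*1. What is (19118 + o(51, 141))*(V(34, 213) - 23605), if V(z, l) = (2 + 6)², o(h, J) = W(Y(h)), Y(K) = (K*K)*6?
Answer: -817437684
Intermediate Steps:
Y(K) = 6*K² (Y(K) = K²*6 = 6*K²)
W(O) = O
o(h, J) = 6*h²
V(z, l) = 64 (V(z, l) = 8² = 64)
(19118 + o(51, 141))*(V(34, 213) - 23605) = (19118 + 6*51²)*(64 - 23605) = (19118 + 6*2601)*(-23541) = (19118 + 15606)*(-23541) = 34724*(-23541) = -817437684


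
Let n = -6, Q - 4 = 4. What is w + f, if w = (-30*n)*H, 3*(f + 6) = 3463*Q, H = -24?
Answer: 14726/3 ≈ 4908.7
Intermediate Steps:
Q = 8 (Q = 4 + 4 = 8)
f = 27686/3 (f = -6 + (3463*8)/3 = -6 + (⅓)*27704 = -6 + 27704/3 = 27686/3 ≈ 9228.7)
w = -4320 (w = -30*(-6)*(-24) = 180*(-24) = -4320)
w + f = -4320 + 27686/3 = 14726/3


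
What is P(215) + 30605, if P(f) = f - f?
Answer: 30605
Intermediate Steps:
P(f) = 0
P(215) + 30605 = 0 + 30605 = 30605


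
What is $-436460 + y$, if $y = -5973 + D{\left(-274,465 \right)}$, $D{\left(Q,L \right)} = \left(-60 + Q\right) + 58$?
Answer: $-442709$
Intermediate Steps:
$D{\left(Q,L \right)} = -2 + Q$
$y = -6249$ ($y = -5973 - 276 = -6249$)
$-436460 + y = -436460 - 6249 = -442709$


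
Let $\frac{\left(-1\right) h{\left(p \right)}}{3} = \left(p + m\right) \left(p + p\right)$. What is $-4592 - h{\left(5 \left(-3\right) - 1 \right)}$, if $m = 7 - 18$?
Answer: $-2000$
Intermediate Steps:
$m = -11$
$h{\left(p \right)} = - 6 p \left(-11 + p\right)$ ($h{\left(p \right)} = - 3 \left(p - 11\right) \left(p + p\right) = - 3 \left(-11 + p\right) 2 p = - 3 \cdot 2 p \left(-11 + p\right) = - 6 p \left(-11 + p\right)$)
$-4592 - h{\left(5 \left(-3\right) - 1 \right)} = -4592 - 6 \left(5 \left(-3\right) - 1\right) \left(11 - \left(5 \left(-3\right) - 1\right)\right) = -4592 - 6 \left(-15 - 1\right) \left(11 - \left(-15 - 1\right)\right) = -4592 - 6 \left(-16\right) \left(11 - -16\right) = -4592 - 6 \left(-16\right) \left(11 + 16\right) = -4592 - 6 \left(-16\right) 27 = -4592 - -2592 = -4592 + 2592 = -2000$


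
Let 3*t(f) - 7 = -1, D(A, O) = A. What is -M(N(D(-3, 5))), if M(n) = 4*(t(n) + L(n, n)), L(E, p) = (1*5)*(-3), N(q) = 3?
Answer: 52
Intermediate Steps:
t(f) = 2 (t(f) = 7/3 + (1/3)*(-1) = 7/3 - 1/3 = 2)
L(E, p) = -15 (L(E, p) = 5*(-3) = -15)
M(n) = -52 (M(n) = 4*(2 - 15) = 4*(-13) = -52)
-M(N(D(-3, 5))) = -1*(-52) = 52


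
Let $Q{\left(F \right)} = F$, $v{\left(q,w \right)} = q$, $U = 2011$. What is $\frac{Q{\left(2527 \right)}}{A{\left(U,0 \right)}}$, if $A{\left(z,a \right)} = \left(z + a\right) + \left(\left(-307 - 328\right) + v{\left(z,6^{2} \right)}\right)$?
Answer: $\frac{2527}{3387} \approx 0.74609$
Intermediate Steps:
$A{\left(z,a \right)} = -635 + a + 2 z$ ($A{\left(z,a \right)} = \left(z + a\right) + \left(\left(-307 - 328\right) + z\right) = \left(a + z\right) + \left(-635 + z\right) = -635 + a + 2 z$)
$\frac{Q{\left(2527 \right)}}{A{\left(U,0 \right)}} = \frac{2527}{-635 + 0 + 2 \cdot 2011} = \frac{2527}{-635 + 0 + 4022} = \frac{2527}{3387}$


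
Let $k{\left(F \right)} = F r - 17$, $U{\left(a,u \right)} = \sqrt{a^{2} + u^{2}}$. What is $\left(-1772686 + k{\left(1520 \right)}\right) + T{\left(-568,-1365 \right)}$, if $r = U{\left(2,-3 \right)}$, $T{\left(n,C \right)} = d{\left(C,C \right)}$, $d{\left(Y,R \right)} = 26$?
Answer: $-1772677 + 1520 \sqrt{13} \approx -1.7672 \cdot 10^{6}$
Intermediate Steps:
$T{\left(n,C \right)} = 26$
$r = \sqrt{13}$ ($r = \sqrt{2^{2} + \left(-3\right)^{2}} = \sqrt{4 + 9} = \sqrt{13} \approx 3.6056$)
$k{\left(F \right)} = -17 + F \sqrt{13}$ ($k{\left(F \right)} = F \sqrt{13} - 17 = -17 + F \sqrt{13}$)
$\left(-1772686 + k{\left(1520 \right)}\right) + T{\left(-568,-1365 \right)} = \left(-1772686 - \left(17 - 1520 \sqrt{13}\right)\right) + 26 = \left(-1772703 + 1520 \sqrt{13}\right) + 26 = -1772677 + 1520 \sqrt{13}$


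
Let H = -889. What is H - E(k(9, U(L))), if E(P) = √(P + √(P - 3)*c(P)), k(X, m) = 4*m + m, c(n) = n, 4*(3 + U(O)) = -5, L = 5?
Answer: -889 - √(-340 - 170*I*√97)/4 ≈ -895.54 + 8.0009*I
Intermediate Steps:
U(O) = -17/4 (U(O) = -3 + (¼)*(-5) = -3 - 5/4 = -17/4)
k(X, m) = 5*m
E(P) = √(P + P*√(-3 + P)) (E(P) = √(P + √(P - 3)*P) = √(P + √(-3 + P)*P) = √(P + P*√(-3 + P)))
H - E(k(9, U(L))) = -889 - √((5*(-17/4))*(1 + √(-3 + 5*(-17/4)))) = -889 - √(-85*(1 + √(-3 - 85/4))/4) = -889 - √(-85*(1 + √(-97/4))/4) = -889 - √(-85*(1 + I*√97/2)/4) = -889 - √(-85/4 - 85*I*√97/8)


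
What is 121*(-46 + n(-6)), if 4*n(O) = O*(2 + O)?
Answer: -4840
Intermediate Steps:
n(O) = O*(2 + O)/4 (n(O) = (O*(2 + O))/4 = O*(2 + O)/4)
121*(-46 + n(-6)) = 121*(-46 + (1/4)*(-6)*(2 - 6)) = 121*(-46 + (1/4)*(-6)*(-4)) = 121*(-46 + 6) = 121*(-40) = -4840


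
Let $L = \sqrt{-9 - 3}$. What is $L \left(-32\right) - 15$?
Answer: $-15 - 64 i \sqrt{3} \approx -15.0 - 110.85 i$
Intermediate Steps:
$L = 2 i \sqrt{3}$ ($L = \sqrt{-12} = 2 i \sqrt{3} \approx 3.4641 i$)
$L \left(-32\right) - 15 = 2 i \sqrt{3} \left(-32\right) - 15 = - 64 i \sqrt{3} - 15 = -15 - 64 i \sqrt{3}$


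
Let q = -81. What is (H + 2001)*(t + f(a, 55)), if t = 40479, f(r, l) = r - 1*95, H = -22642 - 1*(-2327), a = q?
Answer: -738109142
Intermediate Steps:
a = -81
H = -20315 (H = -22642 + 2327 = -20315)
f(r, l) = -95 + r (f(r, l) = r - 95 = -95 + r)
(H + 2001)*(t + f(a, 55)) = (-20315 + 2001)*(40479 + (-95 - 81)) = -18314*(40479 - 176) = -18314*40303 = -738109142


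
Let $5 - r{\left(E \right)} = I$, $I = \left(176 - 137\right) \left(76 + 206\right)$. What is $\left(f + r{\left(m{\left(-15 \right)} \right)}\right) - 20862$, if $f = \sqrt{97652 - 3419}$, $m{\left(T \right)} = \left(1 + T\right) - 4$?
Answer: $-31855 + \sqrt{94233} \approx -31548.0$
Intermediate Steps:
$m{\left(T \right)} = -3 + T$
$I = 10998$ ($I = 39 \cdot 282 = 10998$)
$r{\left(E \right)} = -10993$ ($r{\left(E \right)} = 5 - 10998 = -10993$)
$f = \sqrt{94233} \approx 306.97$
$\left(f + r{\left(m{\left(-15 \right)} \right)}\right) - 20862 = \left(\sqrt{94233} - 10993\right) - 20862 = \left(-10993 + \sqrt{94233}\right) - 20862 = -31855 + \sqrt{94233}$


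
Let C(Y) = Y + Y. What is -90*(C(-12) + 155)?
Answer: -11790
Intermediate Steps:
C(Y) = 2*Y
-90*(C(-12) + 155) = -90*(2*(-12) + 155) = -90*(-24 + 155) = -90*131 = -11790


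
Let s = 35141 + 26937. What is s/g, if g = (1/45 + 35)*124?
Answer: 1396755/97712 ≈ 14.295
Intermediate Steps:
g = 195424/45 (g = (1/45 + 35)*124 = (1576/45)*124 = 195424/45 ≈ 4342.8)
s = 62078
s/g = 62078/(195424/45) = 62078*(45/195424) = 1396755/97712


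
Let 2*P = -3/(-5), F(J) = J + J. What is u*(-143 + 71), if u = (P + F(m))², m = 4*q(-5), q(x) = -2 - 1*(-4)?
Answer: -478242/25 ≈ -19130.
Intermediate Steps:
q(x) = 2 (q(x) = -2 + 4 = 2)
m = 8 (m = 4*2 = 8)
F(J) = 2*J
P = 3/10 (P = (-3/(-5))/2 = (-3*(-⅕))/2 = (½)*(⅗) = 3/10 ≈ 0.30000)
u = 26569/100 (u = (3/10 + 2*8)² = (3/10 + 16)² = (163/10)² = 26569/100 ≈ 265.69)
u*(-143 + 71) = 26569*(-143 + 71)/100 = (26569/100)*(-72) = -478242/25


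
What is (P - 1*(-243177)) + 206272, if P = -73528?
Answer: 375921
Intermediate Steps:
(P - 1*(-243177)) + 206272 = (-73528 - 1*(-243177)) + 206272 = (-73528 + 243177) + 206272 = 169649 + 206272 = 375921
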